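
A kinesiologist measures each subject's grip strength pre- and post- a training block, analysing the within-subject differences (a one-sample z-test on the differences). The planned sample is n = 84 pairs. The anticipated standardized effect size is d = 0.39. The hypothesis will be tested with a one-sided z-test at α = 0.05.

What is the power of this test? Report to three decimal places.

Noncentrality parameter: δ = d·√n = 0.39 × √84 = 3.5744
One-sided α = 0.05 → critical value z_{0.05} = 1.645.
Power = Φ(δ − 1.645) = Φ(1.930) = 0.9732.

Power ≈ 0.973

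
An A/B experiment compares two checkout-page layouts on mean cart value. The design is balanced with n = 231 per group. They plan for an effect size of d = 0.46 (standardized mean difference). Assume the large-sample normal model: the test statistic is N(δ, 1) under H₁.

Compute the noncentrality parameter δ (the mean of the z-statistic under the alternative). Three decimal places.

The noncentrality parameter scales effect size by the design's sample-size factor: δ = d·√(n/2) = 0.46 × √(231/2) = 4.9437

δ ≈ 4.944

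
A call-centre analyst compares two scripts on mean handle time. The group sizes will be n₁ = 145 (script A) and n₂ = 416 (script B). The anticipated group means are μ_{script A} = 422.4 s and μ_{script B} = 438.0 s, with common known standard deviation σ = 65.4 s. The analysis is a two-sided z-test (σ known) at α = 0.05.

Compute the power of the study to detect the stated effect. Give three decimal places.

Power ≈ 0.696

Standardized effect: d = |μ_{script A} − μ_{script B}| / σ = |422.4 − 438.0| / 65.4 = 0.2385
Noncentrality parameter: λ = d / √(1/n₁ + 1/n₂) = 0.2385 / √(1/145 + 1/416) = 2.4734
Two-sided α = 0.05 → critical value z_{0.025} = 1.960.
Power = Φ(λ − 1.960) + Φ(−λ − 1.960) = Φ(0.513) + Φ(-4.433) = 0.6962 + 0.0000 = 0.6962.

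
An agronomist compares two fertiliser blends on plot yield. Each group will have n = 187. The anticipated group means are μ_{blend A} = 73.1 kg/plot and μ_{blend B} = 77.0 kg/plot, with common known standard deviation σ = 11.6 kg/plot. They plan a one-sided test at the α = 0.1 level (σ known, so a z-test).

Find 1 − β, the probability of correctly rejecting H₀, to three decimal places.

Power ≈ 0.976

Standardized effect: d = |μ_{blend A} − μ_{blend B}| / σ = |73.1 − 77.0| / 11.6 = 0.3362
Noncentrality parameter: δ = d·√(n/2) = 0.3362 × √(187/2) = 3.2510
Critical value for a one-sided test at α = 0.1: z_α = 1.282.
Power = P(Z > 1.282 − δ) = Φ(1.969) = 0.9755.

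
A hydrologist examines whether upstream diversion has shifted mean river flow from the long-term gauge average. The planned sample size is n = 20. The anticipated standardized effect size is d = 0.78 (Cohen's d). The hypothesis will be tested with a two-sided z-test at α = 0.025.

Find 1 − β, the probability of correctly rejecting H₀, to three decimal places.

Power ≈ 0.894

Noncentrality parameter: δ = d·√n = 0.78 × √20 = 3.4883
Critical value for a two-sided test at α = 0.025: z_{α/2} = 2.241.
Power = Φ(δ − 2.241) + Φ(−δ − 2.241) = Φ(1.247) + Φ(-5.730) = 0.8938 + 0.0000 = 0.8938.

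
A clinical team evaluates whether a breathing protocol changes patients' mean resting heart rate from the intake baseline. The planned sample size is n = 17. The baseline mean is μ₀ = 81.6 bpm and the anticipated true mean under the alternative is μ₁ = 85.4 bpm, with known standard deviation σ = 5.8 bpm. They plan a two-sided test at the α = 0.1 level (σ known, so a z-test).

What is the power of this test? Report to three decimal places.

Standardized effect: d = |μ₁ − μ₀| / σ = |85.4 − 81.6| / 5.8 = 0.6552
Noncentrality parameter: δ = d·√n = 0.6552 × √17 = 2.7013
Critical value for a two-sided test at α = 0.1: z_{α/2} = 1.645.
Power = Φ(δ − 1.645) + Φ(−δ − 1.645) = Φ(1.056) + Φ(-4.346) = 0.8546 + 0.0000 = 0.8546.

Power ≈ 0.855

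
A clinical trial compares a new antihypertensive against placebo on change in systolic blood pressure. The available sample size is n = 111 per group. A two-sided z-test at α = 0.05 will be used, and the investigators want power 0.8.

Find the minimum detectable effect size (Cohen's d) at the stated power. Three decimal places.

d ≈ 0.376

Required noncentrality: δ = z_{0.025} + z_{0.20} = 1.960 + 0.842 = 2.802.
(The second rejection-region term Φ(−δ − z_{α/2}) is negligible and dropped.)
δ = d·√(n/2) ⇒ d = δ/√(n/2) = 2.802/√(111/2) = 0.3761.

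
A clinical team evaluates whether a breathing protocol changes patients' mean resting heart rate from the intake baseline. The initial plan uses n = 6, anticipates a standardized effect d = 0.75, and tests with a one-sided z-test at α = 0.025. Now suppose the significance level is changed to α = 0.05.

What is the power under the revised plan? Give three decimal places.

Power ≈ 0.576

δ = d·√n = 0.75 × √6 = 1.8371 (unchanged). New critical value: z_{0.05} = 1.645.
Revised power = Φ(δ − 1.645) = Φ(0.192) = 0.5762.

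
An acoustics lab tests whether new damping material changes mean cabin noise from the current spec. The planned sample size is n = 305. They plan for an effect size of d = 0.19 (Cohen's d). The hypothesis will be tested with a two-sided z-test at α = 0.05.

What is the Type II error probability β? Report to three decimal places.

Noncentrality parameter: δ = d·√n = 0.19 × √305 = 3.3182
Two-sided α = 0.05 → critical value z_{0.025} = 1.960.
Power = Φ(δ − 1.960) + Φ(−δ − 1.960) = Φ(1.358) + Φ(-5.278) = 0.9128 + 0.0000 = 0.9128.
Type II error: β = 1 − power = 1 − 0.9128 = 0.0872.

β ≈ 0.087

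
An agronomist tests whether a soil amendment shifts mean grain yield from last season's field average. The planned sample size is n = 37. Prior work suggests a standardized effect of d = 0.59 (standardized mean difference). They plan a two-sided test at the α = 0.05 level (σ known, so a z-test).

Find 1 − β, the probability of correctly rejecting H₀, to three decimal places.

Noncentrality parameter: δ = d·√n = 0.59 × √37 = 3.5888
Critical value for a two-sided test at α = 0.05: z_{α/2} = 1.960.
Power = Φ(δ − 1.960) + Φ(−δ − 1.960) = Φ(1.629) + Φ(-5.549) = 0.9483 + 0.0000 = 0.9483.

Power ≈ 0.948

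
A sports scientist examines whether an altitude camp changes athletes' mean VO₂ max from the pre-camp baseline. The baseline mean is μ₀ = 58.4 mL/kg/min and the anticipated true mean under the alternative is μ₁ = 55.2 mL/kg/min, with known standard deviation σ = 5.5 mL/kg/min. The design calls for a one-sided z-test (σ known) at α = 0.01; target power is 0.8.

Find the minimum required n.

n = 30

Standardized effect: d = |μ₁ − μ₀| / σ = |55.2 − 58.4| / 5.5 = 0.5818
For power 0.8 need Φ(δ − z_{0.01}) = 0.8, so δ = z_{0.01} + z_{0.20} = 2.326 + 0.842 = 3.168.
δ = d·√n ⇒ n = (δ/d)² = (3.168 / 0.5818)² = 29.65.
Rounding up, n = 30.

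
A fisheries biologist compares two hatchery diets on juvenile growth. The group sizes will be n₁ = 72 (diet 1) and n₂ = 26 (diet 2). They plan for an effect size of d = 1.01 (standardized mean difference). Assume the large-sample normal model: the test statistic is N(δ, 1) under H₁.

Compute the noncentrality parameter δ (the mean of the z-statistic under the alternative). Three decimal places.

δ = d / √(1/n₁ + 1/n₂) = 1.01 / √(1/72 + 1/26) = 4.4143

δ ≈ 4.414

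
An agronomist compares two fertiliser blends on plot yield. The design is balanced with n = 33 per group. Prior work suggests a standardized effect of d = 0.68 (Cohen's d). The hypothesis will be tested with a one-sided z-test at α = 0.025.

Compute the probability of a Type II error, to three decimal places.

Noncentrality parameter: δ = d·√(n/2) = 0.68 × √(33/2) = 2.7622
Critical value for a one-sided test at α = 0.025: z_α = 1.960.
Power = Φ(δ − 1.960) = Φ(0.802) = 0.7888.
Type II error: β = 1 − power = 1 − 0.7888 = 0.2112.

β ≈ 0.211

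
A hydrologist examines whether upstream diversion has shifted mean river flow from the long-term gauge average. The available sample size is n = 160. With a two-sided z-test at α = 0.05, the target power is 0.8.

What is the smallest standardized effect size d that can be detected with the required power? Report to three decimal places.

d ≈ 0.221

Need Φ(δ − 1.960) = 0.8, so δ = 1.960 + 0.842 = 2.802.
(Lower-tail contribution to power is negligible for δ > 0.)
δ = d·√n ⇒ d = δ/√n = 2.802/√160 = 0.2215.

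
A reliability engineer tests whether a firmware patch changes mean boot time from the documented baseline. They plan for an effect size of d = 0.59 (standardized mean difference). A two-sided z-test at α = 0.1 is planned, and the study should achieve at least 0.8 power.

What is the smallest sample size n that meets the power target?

n = 18

For power 0.8 need Φ(δ − z_{0.05}) = 0.8, so δ = z_{0.05} + z_{0.20} = 1.645 + 0.842 = 2.486.
(For δ > 0 the lower-tail rejection region contributes negligibly to power, so the one-term inversion is standard.)
δ = d·√n ⇒ n = (δ/d)² = (2.486 / 0.59)² = 17.76.
Rounding up, n = 18.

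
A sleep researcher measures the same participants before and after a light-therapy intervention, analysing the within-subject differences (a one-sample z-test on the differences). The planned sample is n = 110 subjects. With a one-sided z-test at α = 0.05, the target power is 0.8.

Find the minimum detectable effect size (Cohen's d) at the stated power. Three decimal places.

d ≈ 0.237

Need Φ(δ − 1.645) = 0.8, so δ = 1.645 + 0.842 = 2.486.
δ = d·√n ⇒ d = δ/√n = 2.486/√110 = 0.2371.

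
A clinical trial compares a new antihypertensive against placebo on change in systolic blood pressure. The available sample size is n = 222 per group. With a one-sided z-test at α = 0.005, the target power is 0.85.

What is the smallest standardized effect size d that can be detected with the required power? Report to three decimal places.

Required noncentrality: δ = z_{0.005} + z_{0.15} = 2.576 + 1.036 = 3.612.
δ = d·√(n/2) ⇒ d = δ/√(n/2) = 3.612/√(222/2) = 0.3429.

d ≈ 0.343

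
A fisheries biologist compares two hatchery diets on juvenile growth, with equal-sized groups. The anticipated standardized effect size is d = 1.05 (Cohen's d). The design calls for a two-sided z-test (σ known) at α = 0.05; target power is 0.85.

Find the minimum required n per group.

Set Φ(δ − 1.960) = 0.85; then δ − 1.960 = Φ⁻¹(0.85) = 1.036, giving δ = 2.996.
(The Φ(−δ − z_{α/2}) term is vanishingly small for δ > 0 and is dropped in the standard sample-size formula.)
δ = d·√(n/2) ⇒ n = 2(δ/d)² = 2 × (2.996 / 1.05)² = 16.29.
Round up to the next whole unit.

n = 17 per group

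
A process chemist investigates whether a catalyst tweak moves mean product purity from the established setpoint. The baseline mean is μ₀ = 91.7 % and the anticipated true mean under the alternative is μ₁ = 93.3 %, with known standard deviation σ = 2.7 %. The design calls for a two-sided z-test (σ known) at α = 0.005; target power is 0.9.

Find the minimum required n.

n = 48

Standardized effect: d = |μ₁ − μ₀| / σ = |93.3 − 91.7| / 2.7 = 0.5926
Set Φ(δ − 2.807) = 0.9; then δ − 2.807 = Φ⁻¹(0.9) = 1.282, giving δ = 4.089.
(Ignoring the negligible lower-tail rejection probability gives the usual closed-form inversion.)
δ = d·√n ⇒ n = (δ/d)² = (4.089 / 0.5926)² = 47.60.
Round up to the next whole unit.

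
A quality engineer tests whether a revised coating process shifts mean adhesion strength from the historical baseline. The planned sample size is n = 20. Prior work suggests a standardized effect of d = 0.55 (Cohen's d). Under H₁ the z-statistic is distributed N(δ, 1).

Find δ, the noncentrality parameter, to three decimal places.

δ ≈ 2.460

δ = d·√n = 0.55 × √20 = 2.4597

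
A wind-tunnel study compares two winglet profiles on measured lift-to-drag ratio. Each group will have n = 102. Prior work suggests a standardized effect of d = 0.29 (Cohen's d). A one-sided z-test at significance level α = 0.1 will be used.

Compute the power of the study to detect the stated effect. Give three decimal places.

Noncentrality parameter: λ = d·√(n/2) = 0.29 × √(102/2) = 2.0710
Critical value for a one-sided test at α = 0.1: z_α = 1.282.
Power = Φ(λ − 1.282) = Φ(0.789) = 0.7851.

Power ≈ 0.785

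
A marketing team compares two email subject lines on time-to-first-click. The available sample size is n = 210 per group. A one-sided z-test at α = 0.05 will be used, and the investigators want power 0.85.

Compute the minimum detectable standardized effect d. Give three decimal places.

d ≈ 0.262

Need Φ(δ − 1.645) = 0.85, so δ = 1.645 + 1.036 = 2.681.
δ = d·√(n/2) ⇒ d = δ/√(n/2) = 2.681/√(210/2) = 0.2617.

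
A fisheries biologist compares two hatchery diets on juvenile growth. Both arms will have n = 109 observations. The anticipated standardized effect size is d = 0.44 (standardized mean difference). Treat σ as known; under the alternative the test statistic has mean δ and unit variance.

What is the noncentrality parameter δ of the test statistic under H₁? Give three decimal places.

δ ≈ 3.248

The noncentrality parameter scales effect size by the design's sample-size factor: δ = d·√(n/2) = 0.44 × √(109/2) = 3.2483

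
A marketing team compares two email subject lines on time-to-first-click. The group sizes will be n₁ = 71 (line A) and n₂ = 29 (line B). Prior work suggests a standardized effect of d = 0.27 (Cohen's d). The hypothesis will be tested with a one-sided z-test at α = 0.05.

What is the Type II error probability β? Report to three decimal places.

Noncentrality parameter: δ = d / √(1/n₁ + 1/n₂) = 0.27 / √(1/71 + 1/29) = 1.2252
Critical value for a one-sided test at α = 0.05: z_α = 1.645.
Power = Φ(δ − 1.645) = Φ(-0.420) = 0.3374.
Type II error: β = 1 − power = 1 − 0.3374 = 0.6626.

β ≈ 0.663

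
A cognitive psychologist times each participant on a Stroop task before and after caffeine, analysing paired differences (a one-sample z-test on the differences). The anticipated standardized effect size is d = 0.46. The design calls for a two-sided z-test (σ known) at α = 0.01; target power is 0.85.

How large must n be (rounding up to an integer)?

n = 62

For power 0.85 need Φ(δ − z_{0.005}) = 0.85, so δ = z_{0.005} + z_{0.15} = 2.576 + 1.036 = 3.612.
(Ignoring the negligible lower-tail rejection probability gives the usual closed-form inversion.)
δ = d·√n ⇒ n = (δ/d)² = (3.612 / 0.46)² = 61.67.
Round up to the next whole unit.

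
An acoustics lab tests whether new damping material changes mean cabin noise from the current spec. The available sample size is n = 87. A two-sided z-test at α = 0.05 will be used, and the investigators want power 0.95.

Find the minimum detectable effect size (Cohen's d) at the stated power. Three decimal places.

d ≈ 0.386

Required noncentrality: δ = z_{0.025} + z_{0.05} = 1.960 + 1.645 = 3.605.
(Lower-tail contribution to power is negligible for δ > 0.)
δ = d·√n ⇒ d = δ/√n = 3.605/√87 = 0.3865.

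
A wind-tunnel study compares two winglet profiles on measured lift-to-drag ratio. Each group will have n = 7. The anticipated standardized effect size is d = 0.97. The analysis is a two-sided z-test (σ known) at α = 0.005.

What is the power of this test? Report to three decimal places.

Power ≈ 0.161

Noncentrality parameter: δ = d·√(n/2) = 0.97 × √(7/2) = 1.8147
Critical value for a two-sided test at α = 0.005: z_{α/2} = 2.807.
Power = Φ(δ − 2.807) + Φ(−δ − 2.807) = Φ(-0.992) + Φ(-4.622) = 0.1605 + 0.0000 = 0.1605.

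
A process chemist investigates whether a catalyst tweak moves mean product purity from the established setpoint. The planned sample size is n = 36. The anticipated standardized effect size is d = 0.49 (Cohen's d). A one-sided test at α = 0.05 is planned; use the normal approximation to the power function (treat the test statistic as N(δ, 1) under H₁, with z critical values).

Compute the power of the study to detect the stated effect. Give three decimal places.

Power ≈ 0.902

Noncentrality parameter: δ = d·√n = 0.49 × √36 = 2.9400
Critical value for a one-sided test at α = 0.05: z_α = 1.645.
Power = Φ(δ − 1.645) = Φ(1.295) = 0.9024.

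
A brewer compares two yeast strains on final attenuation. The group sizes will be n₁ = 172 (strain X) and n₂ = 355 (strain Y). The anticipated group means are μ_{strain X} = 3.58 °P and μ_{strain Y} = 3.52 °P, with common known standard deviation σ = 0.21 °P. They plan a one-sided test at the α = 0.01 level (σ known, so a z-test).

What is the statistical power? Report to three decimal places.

Power ≈ 0.773

Standardized effect: d = |μ_{strain X} − μ_{strain Y}| / σ = |3.58 − 3.52| / 0.21 = 0.2857
Noncentrality parameter: δ = d / √(1/n₁ + 1/n₂) = 0.2857 / √(1/172 + 1/355) = 3.0754
One-sided α = 0.01 → critical value z_{0.01} = 2.326.
Power = Φ(δ − 2.326) = Φ(0.749) = 0.7731.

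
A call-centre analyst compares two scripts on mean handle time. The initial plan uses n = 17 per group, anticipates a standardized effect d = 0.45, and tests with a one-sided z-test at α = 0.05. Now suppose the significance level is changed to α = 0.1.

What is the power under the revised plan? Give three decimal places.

δ = d·√(n/2) = 0.45 × √(17/2) = 1.3120 (unchanged). New critical value: z_{0.1} = 1.282.
Revised power = P(Z > 1.282 − δ) = Φ(0.030) = 0.5121.

Power ≈ 0.512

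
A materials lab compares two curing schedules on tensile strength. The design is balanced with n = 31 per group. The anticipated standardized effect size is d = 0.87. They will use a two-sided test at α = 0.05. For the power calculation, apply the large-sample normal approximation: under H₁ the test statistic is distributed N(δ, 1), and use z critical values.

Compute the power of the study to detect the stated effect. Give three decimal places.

Power ≈ 0.929

Noncentrality parameter: λ = d·√(n/2) = 0.87 × √(31/2) = 3.4252
Two-sided α = 0.05 → critical value z_{0.025} = 1.960.
Power = Φ(λ − 1.960) + Φ(−λ − 1.960) = Φ(1.465) + Φ(-5.385) = 0.9286 + 0.0000 = 0.9286.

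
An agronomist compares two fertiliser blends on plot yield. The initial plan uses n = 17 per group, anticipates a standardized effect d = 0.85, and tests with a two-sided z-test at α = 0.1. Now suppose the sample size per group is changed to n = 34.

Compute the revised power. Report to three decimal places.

With n = 34 per group: δ = d·√(n/2) = 0.85 × √(34/2) = 3.5046. Critical value z_{0.05} = 1.645.
Revised power = Φ(δ − 1.645) + Φ(−δ − 1.645) = Φ(1.860) + Φ(-5.149) = 0.9685 + 0.0000 = 0.9685.

Power ≈ 0.969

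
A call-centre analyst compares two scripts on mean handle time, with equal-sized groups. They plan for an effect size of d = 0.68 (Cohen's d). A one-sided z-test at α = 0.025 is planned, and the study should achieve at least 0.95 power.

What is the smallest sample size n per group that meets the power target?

n = 57 per group

For power 0.95 need Φ(δ − z_{0.025}) = 0.95, so δ = z_{0.025} + z_{0.05} = 1.960 + 1.645 = 3.605.
δ = d·√(n/2) ⇒ n = 2(δ/d)² = 2 × (3.605 / 0.68)² = 56.21.
Round up to the next whole unit.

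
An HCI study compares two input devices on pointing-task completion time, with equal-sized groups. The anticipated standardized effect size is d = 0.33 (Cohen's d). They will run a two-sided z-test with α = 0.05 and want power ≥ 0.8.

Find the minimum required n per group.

n = 145 per group

For power 0.8 need Φ(δ − z_{0.025}) = 0.8, so δ = z_{0.025} + z_{0.20} = 1.960 + 0.842 = 2.802.
(Ignoring the negligible lower-tail rejection probability gives the usual closed-form inversion.)
δ = d·√(n/2) ⇒ n = 2(δ/d)² = 2 × (2.802 / 0.33)² = 144.15.
Rounding up, n = 145 per group.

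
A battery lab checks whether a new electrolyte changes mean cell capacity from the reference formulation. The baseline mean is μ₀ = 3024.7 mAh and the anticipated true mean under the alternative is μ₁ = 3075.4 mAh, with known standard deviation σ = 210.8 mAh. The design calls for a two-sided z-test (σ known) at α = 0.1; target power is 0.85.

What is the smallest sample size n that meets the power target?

Standardized effect: d = |μ₁ − μ₀| / σ = |3075.4 − 3024.7| / 210.8 = 0.2405
For power 0.85 need Φ(δ − z_{0.05}) = 0.85, so δ = z_{0.05} + z_{0.15} = 1.645 + 1.036 = 2.681.
(The Φ(−δ − z_{α/2}) term is vanishingly small for δ > 0 and is dropped in the standard sample-size formula.)
δ = d·√n ⇒ n = (δ/d)² = (2.681 / 0.2405)² = 124.28.
Round up to the next whole unit.

n = 125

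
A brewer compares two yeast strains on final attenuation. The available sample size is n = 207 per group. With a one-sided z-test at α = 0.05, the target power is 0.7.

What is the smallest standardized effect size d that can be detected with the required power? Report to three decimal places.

Required noncentrality: δ = z_{0.05} + z_{0.30} = 1.645 + 0.524 = 2.169.
δ = d·√(n/2) ⇒ d = δ/√(n/2) = 2.169/√(207/2) = 0.2132.

d ≈ 0.213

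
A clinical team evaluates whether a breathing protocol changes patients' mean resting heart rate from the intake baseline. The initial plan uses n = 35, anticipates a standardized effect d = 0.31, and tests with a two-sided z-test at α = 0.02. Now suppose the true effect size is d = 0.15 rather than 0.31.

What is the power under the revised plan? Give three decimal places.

Power ≈ 0.076

With d = 0.15: δ = d·√n = 0.15 × √35 = 0.8874. Critical value z_{0.01} = 2.326.
Revised power = Φ(δ − 2.326) + Φ(−δ − 2.326) = Φ(-1.439) + Φ(-3.214) = 0.0751 + 0.0007 = 0.0757.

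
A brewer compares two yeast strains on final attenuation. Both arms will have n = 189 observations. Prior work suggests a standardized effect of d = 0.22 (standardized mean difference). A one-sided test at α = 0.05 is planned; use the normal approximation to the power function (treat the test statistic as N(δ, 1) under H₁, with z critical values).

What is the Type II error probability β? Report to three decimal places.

β ≈ 0.311

Noncentrality parameter: δ = d·√(n/2) = 0.22 × √(189/2) = 2.1386
One-sided α = 0.05 → critical value z_{0.05} = 1.645.
Power = P(Z > 1.645 − δ) = Φ(0.494) = 0.6893.
Type II error: β = 1 − power = 1 − 0.6893 = 0.3107.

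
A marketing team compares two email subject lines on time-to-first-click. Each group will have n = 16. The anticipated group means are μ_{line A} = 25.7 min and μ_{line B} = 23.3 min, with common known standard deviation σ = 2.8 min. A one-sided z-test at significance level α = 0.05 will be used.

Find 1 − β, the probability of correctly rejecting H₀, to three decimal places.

Standardized effect: d = |μ_{line A} − μ_{line B}| / σ = |25.7 − 23.3| / 2.8 = 0.8571
Noncentrality parameter: δ = d·√(n/2) = 0.8571 × √(16/2) = 2.4244
Critical value for a one-sided test at α = 0.05: z_α = 1.645.
Power = P(Z > 1.645 − δ) = Φ(0.780) = 0.7822.

Power ≈ 0.782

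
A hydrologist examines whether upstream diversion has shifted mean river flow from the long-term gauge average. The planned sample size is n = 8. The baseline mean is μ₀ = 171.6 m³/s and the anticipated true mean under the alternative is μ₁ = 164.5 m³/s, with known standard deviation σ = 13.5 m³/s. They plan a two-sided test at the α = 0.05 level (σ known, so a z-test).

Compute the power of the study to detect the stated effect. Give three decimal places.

Power ≈ 0.319

Standardized effect: d = |μ₁ − μ₀| / σ = |164.5 − 171.6| / 13.5 = 0.5259
Noncentrality parameter: δ = d·√n = 0.5259 × √8 = 1.4875
Two-sided α = 0.05 → critical value z_{0.025} = 1.960.
Power = Φ(δ − 1.960) + Φ(−δ − 1.960) = Φ(-0.472) + Φ(-3.448) = 0.3183 + 0.0003 = 0.3186.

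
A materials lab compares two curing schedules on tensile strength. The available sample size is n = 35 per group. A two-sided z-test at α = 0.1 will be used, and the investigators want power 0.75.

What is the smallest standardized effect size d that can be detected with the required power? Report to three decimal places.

Required noncentrality: δ = z_{0.05} + z_{0.25} = 1.645 + 0.674 = 2.319.
(The second rejection-region term Φ(−δ − z_{α/2}) is negligible and dropped.)
δ = d·√(n/2) ⇒ d = δ/√(n/2) = 2.319/√(35/2) = 0.5544.

d ≈ 0.554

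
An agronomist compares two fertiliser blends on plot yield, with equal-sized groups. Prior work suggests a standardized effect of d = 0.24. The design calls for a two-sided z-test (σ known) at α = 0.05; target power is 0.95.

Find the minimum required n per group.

For power 0.95 need Φ(δ − z_{0.025}) = 0.95, so δ = z_{0.025} + z_{0.05} = 1.960 + 1.645 = 3.605.
(The Φ(−δ − z_{α/2}) term is vanishingly small for δ > 0 and is dropped in the standard sample-size formula.)
δ = d·√(n/2) ⇒ n = 2(δ/d)² = 2 × (3.605 / 0.24)² = 451.21.
Rounding up, n = 452 per group.

n = 452 per group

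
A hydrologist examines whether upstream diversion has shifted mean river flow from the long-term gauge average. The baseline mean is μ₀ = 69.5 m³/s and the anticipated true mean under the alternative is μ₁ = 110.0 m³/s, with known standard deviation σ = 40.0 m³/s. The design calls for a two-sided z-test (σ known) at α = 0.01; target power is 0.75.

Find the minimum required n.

Standardized effect: d = |μ₁ − μ₀| / σ = |110.0 − 69.5| / 40.0 = 1.0125
Set Φ(δ − 2.576) = 0.75; then δ − 2.576 = Φ⁻¹(0.75) = 0.674, giving δ = 3.250.
(For δ > 0 the lower-tail rejection region contributes negligibly to power, so the one-term inversion is standard.)
δ = d·√n ⇒ n = (δ/d)² = (3.250 / 1.0125)² = 10.31.
Rounding up, n = 11.

n = 11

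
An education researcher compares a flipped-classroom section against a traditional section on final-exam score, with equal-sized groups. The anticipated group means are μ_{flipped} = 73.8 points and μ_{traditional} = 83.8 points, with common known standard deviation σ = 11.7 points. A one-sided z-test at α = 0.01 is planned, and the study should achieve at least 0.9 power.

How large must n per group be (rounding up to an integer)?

n = 36 per group

Standardized effect: d = |μ_{flipped} − μ_{traditional}| / σ = |73.8 − 83.8| / 11.7 = 0.8547
For power 0.9 need Φ(δ − z_{0.01}) = 0.9, so δ = z_{0.01} + z_{0.10} = 2.326 + 1.282 = 3.608.
δ = d·√(n/2) ⇒ n = 2(δ/d)² = 2 × (3.608 / 0.8547)² = 35.64.
Round up to the next whole unit.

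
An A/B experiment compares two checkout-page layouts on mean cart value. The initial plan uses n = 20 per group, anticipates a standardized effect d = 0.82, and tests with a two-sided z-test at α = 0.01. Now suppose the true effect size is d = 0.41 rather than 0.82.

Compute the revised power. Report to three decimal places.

With d = 0.41: δ = d·√(n/2) = 0.41 × √(20/2) = 1.2965. Critical value z_{0.005} = 2.576.
Revised power = Φ(δ − 2.576) + Φ(−δ − 2.576) = Φ(-1.279) + Φ(-3.872) = 0.1004 + 0.0001 = 0.1005.

Power ≈ 0.100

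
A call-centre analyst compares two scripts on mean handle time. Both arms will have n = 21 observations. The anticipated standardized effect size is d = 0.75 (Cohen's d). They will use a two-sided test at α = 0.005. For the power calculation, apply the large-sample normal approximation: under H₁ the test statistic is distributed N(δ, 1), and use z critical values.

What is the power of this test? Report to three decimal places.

Power ≈ 0.353

Noncentrality parameter: λ = d·√(n/2) = 0.75 × √(21/2) = 2.4303
Critical value for a two-sided test at α = 0.005: z_{α/2} = 2.807.
Power = Φ(λ − 2.807) + Φ(−λ − 2.807) = Φ(-0.377) + Φ(-5.237) = 0.3532 + 0.0000 = 0.3532.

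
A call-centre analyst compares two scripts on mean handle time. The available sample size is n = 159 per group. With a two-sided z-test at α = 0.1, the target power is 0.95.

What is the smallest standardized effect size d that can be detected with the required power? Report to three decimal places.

Required noncentrality: δ = z_{0.05} + z_{0.05} = 1.645 + 1.645 = 3.290.
(Lower-tail contribution to power is negligible for δ > 0.)
δ = d·√(n/2) ⇒ d = δ/√(n/2) = 3.290/√(159/2) = 0.3690.

d ≈ 0.369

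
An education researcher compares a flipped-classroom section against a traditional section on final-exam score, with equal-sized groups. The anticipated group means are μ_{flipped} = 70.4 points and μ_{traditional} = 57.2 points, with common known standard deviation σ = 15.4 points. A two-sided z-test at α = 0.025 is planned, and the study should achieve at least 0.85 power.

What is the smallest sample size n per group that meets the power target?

n = 30 per group

Standardized effect: d = |μ_{flipped} − μ_{traditional}| / σ = |70.4 − 57.2| / 15.4 = 0.8571
For power 0.85 need Φ(δ − z_{0.0125}) = 0.85, so δ = z_{0.0125} + z_{0.15} = 2.241 + 1.036 = 3.278.
(The Φ(−δ − z_{α/2}) term is vanishingly small for δ > 0 and is dropped in the standard sample-size formula.)
δ = d·√(n/2) ⇒ n = 2(δ/d)² = 2 × (3.278 / 0.8571)² = 29.25.
Rounding up, n = 30 per group.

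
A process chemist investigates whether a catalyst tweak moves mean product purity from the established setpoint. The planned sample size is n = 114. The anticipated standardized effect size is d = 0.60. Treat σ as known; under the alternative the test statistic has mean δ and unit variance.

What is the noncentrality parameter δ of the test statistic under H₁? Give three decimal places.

δ ≈ 6.406

δ = d·√n = 0.60 × √114 = 6.4062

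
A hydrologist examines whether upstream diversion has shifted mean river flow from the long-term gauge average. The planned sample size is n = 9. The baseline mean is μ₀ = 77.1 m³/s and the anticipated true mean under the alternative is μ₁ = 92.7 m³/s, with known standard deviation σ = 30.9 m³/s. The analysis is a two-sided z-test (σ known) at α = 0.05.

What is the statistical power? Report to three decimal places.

Standardized effect: d = |μ₁ − μ₀| / σ = |92.7 − 77.1| / 30.9 = 0.5049
Noncentrality parameter: δ = d·√n = 0.5049 × √9 = 1.5146
Two-sided α = 0.05 → critical value z_{0.025} = 1.960.
Power = Φ(δ − 1.960) + Φ(−δ − 1.960) = Φ(-0.445) + Φ(-3.475) = 0.3280 + 0.0003 = 0.3283.

Power ≈ 0.328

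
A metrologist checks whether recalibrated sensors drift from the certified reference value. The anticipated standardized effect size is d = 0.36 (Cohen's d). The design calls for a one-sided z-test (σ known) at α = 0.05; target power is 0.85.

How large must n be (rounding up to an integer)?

For power 0.85 need Φ(δ − z_{0.05}) = 0.85, so δ = z_{0.05} + z_{0.15} = 1.645 + 1.036 = 2.681.
δ = d·√n ⇒ n = (δ/d)² = (2.681 / 0.36)² = 55.47.
Round up to the next whole unit.

n = 56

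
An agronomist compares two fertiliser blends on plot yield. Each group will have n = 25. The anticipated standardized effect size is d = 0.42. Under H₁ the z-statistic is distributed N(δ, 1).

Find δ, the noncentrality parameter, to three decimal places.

δ ≈ 1.485

δ = d·√(n/2) = 0.42 × √(25/2) = 1.4849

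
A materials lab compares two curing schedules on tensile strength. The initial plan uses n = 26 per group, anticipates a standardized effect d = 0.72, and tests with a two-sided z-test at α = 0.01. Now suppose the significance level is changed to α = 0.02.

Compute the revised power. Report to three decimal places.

Power ≈ 0.606

δ = d·√(n/2) = 0.72 × √(26/2) = 2.5960 (unchanged). New critical value: z_{0.01} = 2.326.
Revised power = Φ(δ − 2.326) + Φ(−δ − 2.326) = Φ(0.270) + Φ(-4.922) = 0.6063 + 0.0000 = 0.6063.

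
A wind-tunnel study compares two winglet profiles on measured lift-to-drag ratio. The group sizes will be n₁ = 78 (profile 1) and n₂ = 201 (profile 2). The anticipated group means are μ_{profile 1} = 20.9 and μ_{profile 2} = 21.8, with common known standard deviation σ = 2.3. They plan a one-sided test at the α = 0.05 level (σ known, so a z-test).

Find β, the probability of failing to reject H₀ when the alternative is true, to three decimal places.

β ≈ 0.099

Standardized effect: d = |μ_{profile 1} − μ_{profile 2}| / σ = |20.9 − 21.8| / 2.3 = 0.3913
Noncentrality parameter: δ = d / √(1/n₁ + 1/n₂) = 0.3913 / √(1/78 + 1/201) = 2.9333
Critical value for a one-sided test at α = 0.05: z_α = 1.645.
Power = Φ(δ − 1.645) = Φ(1.288) = 0.9012.
Type II error: β = 1 − power = 1 − 0.9012 = 0.0988.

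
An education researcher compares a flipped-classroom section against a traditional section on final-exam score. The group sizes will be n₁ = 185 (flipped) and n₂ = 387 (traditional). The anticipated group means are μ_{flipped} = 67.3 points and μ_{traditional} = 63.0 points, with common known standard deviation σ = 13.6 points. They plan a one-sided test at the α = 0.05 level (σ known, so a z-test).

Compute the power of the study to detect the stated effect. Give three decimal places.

Standardized effect: d = |μ_{flipped} − μ_{traditional}| / σ = |67.3 − 63.0| / 13.6 = 0.3162
Noncentrality parameter: δ = d / √(1/n₁ + 1/n₂) = 0.3162 / √(1/185 + 1/387) = 3.5373
One-sided α = 0.05 → critical value z_{0.05} = 1.645.
Power = Φ(δ − 1.645) = Φ(1.892) = 0.9708.

Power ≈ 0.971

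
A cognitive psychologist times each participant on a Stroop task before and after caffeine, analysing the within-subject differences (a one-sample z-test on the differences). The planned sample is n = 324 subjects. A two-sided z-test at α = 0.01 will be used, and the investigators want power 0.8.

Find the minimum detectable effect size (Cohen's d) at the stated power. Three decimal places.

d ≈ 0.190

Need Φ(δ − 2.576) = 0.8, so δ = 2.576 + 0.842 = 3.417.
(The second rejection-region term Φ(−δ − z_{α/2}) is negligible and dropped.)
δ = d·√n ⇒ d = δ/√n = 3.417/√324 = 0.1899.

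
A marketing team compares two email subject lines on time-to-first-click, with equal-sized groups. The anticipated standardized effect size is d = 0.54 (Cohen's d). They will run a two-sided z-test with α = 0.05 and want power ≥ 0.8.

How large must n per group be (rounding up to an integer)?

n = 54 per group

For power 0.8 need Φ(δ − z_{0.025}) = 0.8, so δ = z_{0.025} + z_{0.20} = 1.960 + 0.842 = 2.802.
(The Φ(−δ − z_{α/2}) term is vanishingly small for δ > 0 and is dropped in the standard sample-size formula.)
δ = d·√(n/2) ⇒ n = 2(δ/d)² = 2 × (2.802 / 0.54)² = 53.83.
Round up to the next whole unit.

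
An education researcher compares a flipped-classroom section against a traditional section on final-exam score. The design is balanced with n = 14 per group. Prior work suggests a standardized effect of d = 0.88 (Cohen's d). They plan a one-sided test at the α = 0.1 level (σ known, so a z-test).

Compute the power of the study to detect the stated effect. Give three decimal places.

Noncentrality parameter: δ = d·√(n/2) = 0.88 × √(14/2) = 2.3283
Critical value for a one-sided test at α = 0.1: z_α = 1.282.
Power = P(Z > 1.282 − δ) = Φ(1.047) = 0.8524.

Power ≈ 0.852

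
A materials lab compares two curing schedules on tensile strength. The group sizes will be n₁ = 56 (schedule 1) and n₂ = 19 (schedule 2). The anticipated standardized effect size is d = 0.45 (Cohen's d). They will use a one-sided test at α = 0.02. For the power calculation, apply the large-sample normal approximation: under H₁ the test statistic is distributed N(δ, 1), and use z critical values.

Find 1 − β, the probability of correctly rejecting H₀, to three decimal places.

Noncentrality parameter: δ = d / √(1/n₁ + 1/n₂) = 0.45 / √(1/56 + 1/19) = 1.6949
One-sided α = 0.02 → critical value z_{0.02} = 2.054.
Power = P(Z > 2.054 − δ) = Φ(-0.359) = 0.3599.

Power ≈ 0.360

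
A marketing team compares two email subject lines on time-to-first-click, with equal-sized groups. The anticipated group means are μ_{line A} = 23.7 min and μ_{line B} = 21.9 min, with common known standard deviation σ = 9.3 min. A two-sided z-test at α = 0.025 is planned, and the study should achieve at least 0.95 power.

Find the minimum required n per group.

n = 807 per group

Standardized effect: d = |μ_{line A} − μ_{line B}| / σ = |23.7 − 21.9| / 9.3 = 0.1935
For power 0.95 need Φ(δ − z_{0.0125}) = 0.95, so δ = z_{0.0125} + z_{0.05} = 2.241 + 1.645 = 3.886.
(The Φ(−δ − z_{α/2}) term is vanishingly small for δ > 0 and is dropped in the standard sample-size formula.)
δ = d·√(n/2) ⇒ n = 2(δ/d)² = 2 × (3.886 / 0.1935)² = 806.33.
Rounding up, n = 807 per group.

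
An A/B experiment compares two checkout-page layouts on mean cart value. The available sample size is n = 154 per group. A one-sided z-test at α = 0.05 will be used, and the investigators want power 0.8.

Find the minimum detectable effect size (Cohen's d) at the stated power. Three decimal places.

d ≈ 0.283

Need Φ(δ − 1.645) = 0.8, so δ = 1.645 + 0.842 = 2.486.
δ = d·√(n/2) ⇒ d = δ/√(n/2) = 2.486/√(154/2) = 0.2834.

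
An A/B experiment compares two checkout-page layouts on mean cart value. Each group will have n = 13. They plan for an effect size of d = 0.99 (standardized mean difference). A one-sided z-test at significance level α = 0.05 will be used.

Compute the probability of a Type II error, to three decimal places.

Noncentrality parameter: δ = d·√(n/2) = 0.99 × √(13/2) = 2.5240
One-sided α = 0.05 → critical value z_{0.05} = 1.645.
Power = P(Z > 1.645 − δ) = Φ(0.879) = 0.8103.
Type II error: β = 1 − power = 1 − 0.8103 = 0.1897.

β ≈ 0.190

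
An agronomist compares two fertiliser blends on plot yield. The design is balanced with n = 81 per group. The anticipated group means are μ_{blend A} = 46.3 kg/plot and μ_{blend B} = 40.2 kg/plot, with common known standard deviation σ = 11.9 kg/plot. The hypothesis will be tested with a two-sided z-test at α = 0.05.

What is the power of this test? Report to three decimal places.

Standardized effect: d = |μ_{blend A} − μ_{blend B}| / σ = |46.3 − 40.2| / 11.9 = 0.5126
Noncentrality parameter: δ = d·√(n/2) = 0.5126 × √(81/2) = 3.2622
Critical value for a two-sided test at α = 0.05: z_{α/2} = 1.960.
Power = Φ(δ − 1.960) + Φ(−δ − 1.960) = Φ(1.302) + Φ(-5.222) = 0.9036 + 0.0000 = 0.9036.

Power ≈ 0.904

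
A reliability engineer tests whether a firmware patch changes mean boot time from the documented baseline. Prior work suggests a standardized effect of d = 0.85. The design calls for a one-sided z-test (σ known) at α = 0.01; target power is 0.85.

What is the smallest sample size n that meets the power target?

n = 16

For power 0.85 need Φ(δ − z_{0.01}) = 0.85, so δ = z_{0.01} + z_{0.15} = 2.326 + 1.036 = 3.363.
δ = d·√n ⇒ n = (δ/d)² = (3.363 / 0.85)² = 15.65.
Round up to the next whole unit.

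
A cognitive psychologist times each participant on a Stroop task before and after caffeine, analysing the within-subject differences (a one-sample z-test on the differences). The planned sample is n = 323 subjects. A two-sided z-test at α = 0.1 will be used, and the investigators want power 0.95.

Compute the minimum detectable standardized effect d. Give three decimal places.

d ≈ 0.183

Need Φ(δ − 1.645) = 0.95, so δ = 1.645 + 1.645 = 3.290.
(The second rejection-region term Φ(−δ − z_{α/2}) is negligible and dropped.)
δ = d·√n ⇒ d = δ/√n = 3.290/√323 = 0.1830.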